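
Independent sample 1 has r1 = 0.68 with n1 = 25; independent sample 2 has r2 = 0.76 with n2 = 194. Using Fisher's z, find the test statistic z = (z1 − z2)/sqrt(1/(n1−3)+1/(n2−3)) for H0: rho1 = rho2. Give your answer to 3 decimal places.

z1 = atanh(0.68) = 0.829114,  z2 = atanh(0.76) = 0.996215
SE = √(1/(n1−3) + 1/(n2−3)) = √(1/22 + 1/191) = √(0.0454545 + 0.0052356) = √0.0506901 = 0.225145
z = (z1 − z2)/SE = (0.829114 − 0.996215) / 0.225145 = -0.167101 / 0.225145 = -0.742

-0.742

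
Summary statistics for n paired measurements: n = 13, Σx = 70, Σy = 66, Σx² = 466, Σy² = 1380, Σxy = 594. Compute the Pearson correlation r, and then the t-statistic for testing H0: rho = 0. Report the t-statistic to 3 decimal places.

S_xy = nΣxy − ΣxΣy = 13·594 − 70·66 = 7722 − 4620 = 3102
S_xx = nΣx² − (Σx)² = 13·466 − 70² = 6058 − 4900 = 1158
S_yy = nΣy² − (Σy)² = 13·1380 − 66² = 17940 − 4356 = 13584
r = S_xy / √(S_xx·S_yy) = 3102 / √(1158·13584) = 3102 / √15730272 = 3102 / 3966.1407 = 0.7821
t = r·√(n−2)/√(1−r²) = 0.7821·√11 / √(1−0.611680) = 2.593932 / 0.623153 = 4.163

4.163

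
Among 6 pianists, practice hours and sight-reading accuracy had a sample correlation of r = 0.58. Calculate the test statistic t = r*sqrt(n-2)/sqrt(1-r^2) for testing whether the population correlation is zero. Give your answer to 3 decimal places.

1.424

t = r·√(n−2) / √(1−r²) with r = 0.58, n = 6
  = 0.58·√4 / √(1 − 0.3364)
  = 0.58·2.000000 / 0.814616
  = 1.160000 / 0.814616 = 1.424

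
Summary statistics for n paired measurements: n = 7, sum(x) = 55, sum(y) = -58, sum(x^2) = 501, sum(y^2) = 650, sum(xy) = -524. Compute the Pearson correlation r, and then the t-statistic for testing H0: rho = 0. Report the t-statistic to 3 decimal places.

S_xy = nΣxy − ΣxΣy = 7·(-524) − 55·(-58) = -3668 − (-3190) = -478
S_xx = nΣx² − (Σx)² = 7·501 − 55² = 3507 − 3025 = 482
S_yy = nΣy² − (Σy)² = 7·650 − (-58)² = 4550 − 3364 = 1186
r = S_xy / √(S_xx·S_yy) = -478 / √(482·1186) = -478 / √571652 = -478 / 756.0767 = -0.6322
t = r·√(n−2)/√(1−r²) = -0.6322·√5 / √(1−0.399677) = -1.413642 / 0.774805 = -1.825

-1.825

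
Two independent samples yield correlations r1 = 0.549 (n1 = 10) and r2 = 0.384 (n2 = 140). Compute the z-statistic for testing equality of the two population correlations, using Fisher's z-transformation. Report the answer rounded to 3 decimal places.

0.548

z1 = atanh(0.549) = 0.616949,  z2 = atanh(0.384) = 0.404743
SE = √(1/(n1−3) + 1/(n2−3)) = √(1/7 + 1/137) = √(0.1428571 + 0.0072993) = √0.1501564 = 0.387500
z = (z1 − z2)/SE = (0.616949 − 0.404743) / 0.387500 = 0.212206 / 0.387500 = 0.548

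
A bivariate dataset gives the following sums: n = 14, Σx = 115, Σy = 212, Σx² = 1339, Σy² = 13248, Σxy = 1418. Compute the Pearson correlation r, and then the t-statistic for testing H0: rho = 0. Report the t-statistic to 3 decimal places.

S_xy = nΣxy − ΣxΣy = 14·1418 − 115·212 = 19852 − 24380 = -4528
S_xx = nΣx² − (Σx)² = 14·1339 − 115² = 18746 − 13225 = 5521
S_yy = nΣy² − (Σy)² = 14·13248 − 212² = 185472 − 44944 = 140528
r = S_xy / √(S_xx·S_yy) = -4528 / √(5521·140528) = -4528 / √775855088 = -4528 / 27854.1754 = -0.1626
t = r·√(n−2)/√(1−r²) = -0.1626·√12 / √(1−0.026439) = -0.563263 / 0.986692 = -0.571

-0.571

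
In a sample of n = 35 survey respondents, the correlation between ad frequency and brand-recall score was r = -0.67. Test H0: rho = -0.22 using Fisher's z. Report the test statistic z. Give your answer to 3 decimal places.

-3.321

z_r = atanh(-0.67) = -0.810743,  z_0 = atanh(-0.22) = -0.223656
SE = 1/√(n−3) = 1/√32 = 0.176777
z = (z_r − z_0)/SE = (-0.810743 − (-0.223656)) / 0.176777 = -0.587087 / 0.176777 = -3.321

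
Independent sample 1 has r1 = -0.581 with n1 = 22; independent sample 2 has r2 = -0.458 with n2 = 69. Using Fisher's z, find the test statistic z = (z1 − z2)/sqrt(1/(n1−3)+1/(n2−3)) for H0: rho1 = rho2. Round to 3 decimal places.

Fisher z-transforms: z1 = atanh(-0.581) = -0.663971, z2 = atanh(-0.458) = -0.494777; difference d = -0.169194
Var(d) = 1/19 + 1/66 = 0.0526316 + 0.0151515 = 0.0677831
z = d/√Var(d) = -0.169194 / √0.0677831 = -0.169194 / 0.260352 = -0.650

-0.650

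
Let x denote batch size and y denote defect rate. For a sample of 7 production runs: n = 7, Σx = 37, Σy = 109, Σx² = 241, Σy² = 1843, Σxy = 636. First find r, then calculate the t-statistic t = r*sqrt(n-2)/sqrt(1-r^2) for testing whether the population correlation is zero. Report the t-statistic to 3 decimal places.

S_xy = nΣxy − ΣxΣy = 7·636 − 37·109 = 4452 − 4033 = 419
S_xx = nΣx² − (Σx)² = 7·241 − 37² = 1687 − 1369 = 318
S_yy = nΣy² − (Σy)² = 7·1843 − 109² = 12901 − 11881 = 1020
r = S_xy / √(S_xx·S_yy) = 419 / √(318·1020) = 419 / √324360 = 419 / 569.5261 = 0.7357
t = r·√(n−2)/√(1−r²) = 0.7357·√5 / √(1−0.541254) = 1.645075 / 0.677308 = 2.429

2.429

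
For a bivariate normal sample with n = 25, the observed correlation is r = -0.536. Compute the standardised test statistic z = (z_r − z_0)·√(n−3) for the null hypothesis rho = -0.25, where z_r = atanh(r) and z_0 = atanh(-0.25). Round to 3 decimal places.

-1.609

Fisher z: atanh(-0.536) = -0.598526, atanh(-0.25) = -0.255413
z = (z_r − z_0)·√(n−3) = (-0.598526 − (-0.255413))·√22 = -0.343113 · 4.690416 = -1.609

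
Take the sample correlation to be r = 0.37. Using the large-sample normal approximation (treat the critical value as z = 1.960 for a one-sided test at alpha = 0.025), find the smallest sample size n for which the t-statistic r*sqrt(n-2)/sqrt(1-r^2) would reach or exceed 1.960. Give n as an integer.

r√(n−2)/√(1−r²) ≥ 1.960  ⇔  n−2 ≥ (1.960)²·(1−r²)/r²
(1−r²)/r² = (1−0.1369)/0.1369 = 6.3046
n ≥ 2 + 3.8416·6.3046 = 2 + 24.2198 = 26.2198
⌈26.2198⌉ = 27

27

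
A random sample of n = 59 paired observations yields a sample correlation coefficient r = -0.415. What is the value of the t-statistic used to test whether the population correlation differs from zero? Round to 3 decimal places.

-3.444

1 − r² = 1 − 0.172225 = 0.827775;  √(1−r²) = 0.909821
√(n−2) = √57 = 7.549834
t = r·√(n−2)/√(1−r²) = -0.415 · 7.549834 / 0.909821 = -3.444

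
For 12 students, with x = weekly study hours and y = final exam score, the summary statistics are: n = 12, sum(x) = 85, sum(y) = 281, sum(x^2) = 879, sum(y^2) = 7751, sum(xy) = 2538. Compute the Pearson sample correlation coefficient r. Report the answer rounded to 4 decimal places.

0.9616

S_xy = nΣxy − ΣxΣy = 12·2538 − 85·281 = 30456 − 23885 = 6571
S_xx = nΣx² − (Σx)² = 12·879 − 85² = 10548 − 7225 = 3323
S_yy = nΣy² − (Σy)² = 12·7751 − 281² = 93012 − 78961 = 14051
r = S_xy / √(S_xx·S_yy) = 6571 / √(3323·14051) = 6571 / √46691473 = 6571 / 6833.1159 = 0.9616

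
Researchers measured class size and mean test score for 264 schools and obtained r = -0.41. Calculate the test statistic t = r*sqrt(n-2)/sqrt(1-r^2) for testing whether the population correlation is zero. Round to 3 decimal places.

-7.276

t = r·√(n−2) / √(1−r²) with r = -0.41, n = 264
  = -0.41·√262 / √(1 − 0.1681)
  = -0.41·16.186414 / 0.912086
  = -6.636430 / 0.912086 = -7.276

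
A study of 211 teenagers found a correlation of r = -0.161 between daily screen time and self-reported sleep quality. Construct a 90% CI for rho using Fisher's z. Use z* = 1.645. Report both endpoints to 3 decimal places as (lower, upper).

Fisher z: z_r = atanh(r) = ½·ln((1+(-0.161))/(1−(-0.161))) = -0.162413
SE(z) = 1/√(n−3) = 1/√208 = 0.069338
90% ⇒ z* = 1.645; margin = 1.645·0.069338 = 0.114061
CI on z-scale: (-0.276474, -0.048352)
Back-transform: tanh(-0.276474) = -0.269639, tanh(-0.048352) = -0.048314

(-0.270, -0.048)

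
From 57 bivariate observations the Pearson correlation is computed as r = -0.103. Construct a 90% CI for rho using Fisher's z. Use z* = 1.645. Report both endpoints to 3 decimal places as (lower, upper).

(-0.316, 0.120)

z_r = atanh(-0.103) = -0.103367;  SE = 1/√(n−3) = 1/√54 = 0.136083
z-limits: -0.103367 ± 1.645·0.136083 = -0.103367 ± 0.223857 = [-0.327224, 0.120490]
ρ-limits: (tanh -0.327224, tanh 0.120490) = (-0.316, 0.120)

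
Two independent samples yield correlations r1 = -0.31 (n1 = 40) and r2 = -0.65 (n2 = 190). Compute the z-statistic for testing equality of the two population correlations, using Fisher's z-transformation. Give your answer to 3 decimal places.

z1 = atanh(-0.31) = -0.320545,  z2 = atanh(-0.65) = -0.775299
SE = √(1/(n1−3) + 1/(n2−3)) = √(1/37 + 1/187) = √(0.0270270 + 0.0053476) = √0.0323746 = 0.179929
z = (z1 − z2)/SE = (-0.320545 − (-0.775299)) / 0.179929 = 0.454754 / 0.179929 = 2.527

2.527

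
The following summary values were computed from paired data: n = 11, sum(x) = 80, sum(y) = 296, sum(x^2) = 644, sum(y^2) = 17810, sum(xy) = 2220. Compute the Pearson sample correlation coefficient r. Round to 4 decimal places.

0.0860

Numerator: nΣxy − (Σx)(Σy) = 11·2220 − (80)(296) = 740
Denominator: √[(nΣx²−(Σx)²)(nΣy²−(Σy)²)]
  nΣx²−(Σx)² = 11·644 − 6400 = 684;  nΣy²−(Σy)² = 11·17810 − 87616 = 108294
  √(684·108294) = √74073096 = 8606.5728
r = 740 / 8606.5728 = 0.0860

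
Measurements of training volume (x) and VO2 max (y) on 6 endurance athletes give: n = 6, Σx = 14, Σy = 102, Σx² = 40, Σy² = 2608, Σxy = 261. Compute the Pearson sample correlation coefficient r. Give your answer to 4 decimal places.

S_xy = nΣxy − ΣxΣy = 6·261 − 14·102 = 1566 − 1428 = 138
S_xx = nΣx² − (Σx)² = 6·40 − 14² = 240 − 196 = 44
S_yy = nΣy² − (Σy)² = 6·2608 − 102² = 15648 − 10404 = 5244
r = S_xy / √(S_xx·S_yy) = 138 / √(44·5244) = 138 / √230736 = 138 / 480.3499 = 0.2873

0.2873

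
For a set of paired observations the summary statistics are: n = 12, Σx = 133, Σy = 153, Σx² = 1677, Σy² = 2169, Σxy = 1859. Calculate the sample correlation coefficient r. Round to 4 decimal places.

S_xy = nΣxy − ΣxΣy = 12·1859 − 133·153 = 22308 − 20349 = 1959
S_xx = nΣx² − (Σx)² = 12·1677 − 133² = 20124 − 17689 = 2435
S_yy = nΣy² − (Σy)² = 12·2169 − 153² = 26028 − 23409 = 2619
r = S_xy / √(S_xx·S_yy) = 1959 / √(2435·2619) = 1959 / √6377265 = 1959 / 2525.3247 = 0.7757

0.7757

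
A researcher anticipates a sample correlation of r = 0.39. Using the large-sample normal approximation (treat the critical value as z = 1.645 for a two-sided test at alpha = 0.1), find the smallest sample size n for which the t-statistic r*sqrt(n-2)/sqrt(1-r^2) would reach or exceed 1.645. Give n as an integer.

18

Need r·√(n−2)/√(1−r²) ≥ 1.645
√(n−2) ≥ 1.645·√(1−0.1521) / 0.39 = 1.645·0.920815 / 0.39 = 3.8840
n−2 ≥ 15.0855  ⇒  n ≥ 17.0855
Smallest integer n = 18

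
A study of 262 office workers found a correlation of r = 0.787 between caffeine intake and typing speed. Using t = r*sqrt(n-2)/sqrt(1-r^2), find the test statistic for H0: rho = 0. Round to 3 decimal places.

1 − r² = 1 − 0.619369 = 0.380631;  √(1−r²) = 0.616953
√(n−2) = √260 = 16.124515
t = r·√(n−2)/√(1−r²) = 0.787 · 16.124515 / 0.616953 = 20.569

20.569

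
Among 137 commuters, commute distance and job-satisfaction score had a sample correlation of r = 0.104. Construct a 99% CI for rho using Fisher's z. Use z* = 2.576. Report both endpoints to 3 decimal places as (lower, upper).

(-0.118, 0.316)

z_r = atanh(0.104) = 0.104377;  SE = 1/√(n−3) = 1/√134 = 0.086387
z-limits: 0.104377 ± 2.576·0.086387 = 0.104377 ± 0.222533 = [-0.118156, 0.326910]
ρ-limits: (tanh -0.118156, tanh 0.326910) = (-0.118, 0.316)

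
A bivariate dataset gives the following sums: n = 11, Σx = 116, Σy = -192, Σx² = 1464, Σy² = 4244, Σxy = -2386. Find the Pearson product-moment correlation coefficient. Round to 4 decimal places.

Numerator: nΣxy − (Σx)(Σy) = 11·(-2386) − (116)(-192) = -3974
Denominator: √[(nΣx²−(Σx)²)(nΣy²−(Σy)²)]
  nΣx²−(Σx)² = 11·1464 − 13456 = 2648;  nΣy²−(Σy)² = 11·4244 − 36864 = 9820
  √(2648·9820) = √26003360 = 5099.3490
r = -3974 / 5099.3490 = -0.7793

-0.7793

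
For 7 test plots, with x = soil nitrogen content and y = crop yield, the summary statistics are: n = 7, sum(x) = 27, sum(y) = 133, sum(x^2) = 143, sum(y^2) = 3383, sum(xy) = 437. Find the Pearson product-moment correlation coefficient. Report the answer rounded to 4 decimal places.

S_xy = nΣxy − ΣxΣy = 7·437 − 27·133 = 3059 − 3591 = -532
S_xx = nΣx² − (Σx)² = 7·143 − 27² = 1001 − 729 = 272
S_yy = nΣy² − (Σy)² = 7·3383 − 133² = 23681 − 17689 = 5992
r = S_xy / √(S_xx·S_yy) = -532 / √(272·5992) = -532 / √1629824 = -532 / 1276.6456 = -0.4167

-0.4167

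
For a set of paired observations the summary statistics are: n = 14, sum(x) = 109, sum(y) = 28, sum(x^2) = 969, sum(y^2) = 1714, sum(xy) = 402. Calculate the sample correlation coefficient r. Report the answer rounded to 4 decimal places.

0.4119

Numerator: nΣxy − (Σx)(Σy) = 14·402 − (109)(28) = 2576
Denominator: √[(nΣx²−(Σx)²)(nΣy²−(Σy)²)]
  nΣx²−(Σx)² = 14·969 − 11881 = 1685;  nΣy²−(Σy)² = 14·1714 − 784 = 23212
  √(1685·23212) = √39112220 = 6253.9763
r = 2576 / 6253.9763 = 0.4119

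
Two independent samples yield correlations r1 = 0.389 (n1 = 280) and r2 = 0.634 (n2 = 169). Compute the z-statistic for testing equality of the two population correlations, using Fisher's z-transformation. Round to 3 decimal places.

-3.438

z1 = atanh(0.389) = 0.410621,  z2 = atanh(0.634) = 0.748076
SE = √(1/(n1−3) + 1/(n2−3)) = √(1/277 + 1/166) = √(0.0036101 + 0.0060241) = √0.0096342 = 0.098154
z = (z1 − z2)/SE = (0.410621 − 0.748076) / 0.098154 = -0.337455 / 0.098154 = -3.438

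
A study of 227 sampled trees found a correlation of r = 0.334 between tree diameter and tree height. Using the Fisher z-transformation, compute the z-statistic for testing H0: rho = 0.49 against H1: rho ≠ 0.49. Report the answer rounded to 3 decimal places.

-2.825

Fisher z: atanh(0.334) = 0.347324, atanh(0.49) = 0.536060
z = (z_r − z_0)·√(n−3) = (0.347324 − 0.536060)·√224 = -0.188736 · 14.966630 = -2.825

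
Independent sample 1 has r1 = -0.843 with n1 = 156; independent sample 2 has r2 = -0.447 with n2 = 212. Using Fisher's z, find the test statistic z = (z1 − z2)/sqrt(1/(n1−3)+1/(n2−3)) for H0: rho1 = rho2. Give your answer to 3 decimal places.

Fisher z-transforms: z1 = atanh(-0.843) = -1.231452, z2 = atanh(-0.447) = -0.480945; difference d = -0.750507
Var(d) = 1/153 + 1/209 = 0.0065359 + 0.0047847 = 0.0113206
z = d/√Var(d) = -0.750507 / √0.0113206 = -0.750507 / 0.106398 = -7.054

-7.054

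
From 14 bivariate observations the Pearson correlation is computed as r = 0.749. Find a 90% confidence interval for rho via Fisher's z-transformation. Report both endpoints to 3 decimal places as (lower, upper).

Fisher z: z_r = atanh(r) = ½·ln((1+0.749)/(1−0.749)) = 0.970673
SE(z) = 1/√(n−3) = 1/√11 = 0.301511
90% ⇒ z* = 1.645; margin = 1.645·0.301511 = 0.495986
CI on z-scale: (0.474687, 1.466659)
Back-transform: tanh(0.474687) = 0.441979, tanh(1.466659) = 0.898938

(0.442, 0.899)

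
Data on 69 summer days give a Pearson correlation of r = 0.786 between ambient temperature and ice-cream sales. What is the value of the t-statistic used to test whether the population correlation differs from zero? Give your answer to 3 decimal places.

10.407

t = r·√(n−2) / √(1−r²) with r = 0.786, n = 69
  = 0.786·√67 / √(1 − 0.617796)
  = 0.786·8.185353 / 0.618226
  = 6.433687 / 0.618226 = 10.407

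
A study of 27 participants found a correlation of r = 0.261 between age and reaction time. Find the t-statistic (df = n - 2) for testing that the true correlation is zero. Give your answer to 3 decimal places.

t = r·√(n−2) / √(1−r²) with r = 0.261, n = 27
  = 0.261·√25 / √(1 − 0.068121)
  = 0.261·5.000000 / 0.965339
  = 1.305000 / 0.965339 = 1.352

1.352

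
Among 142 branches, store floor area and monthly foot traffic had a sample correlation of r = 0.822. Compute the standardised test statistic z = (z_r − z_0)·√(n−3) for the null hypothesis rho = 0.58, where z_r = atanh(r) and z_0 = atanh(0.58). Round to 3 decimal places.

Fisher z: atanh(0.822) = 1.162953, atanh(0.58) = 0.662463
z = (z_r − z_0)·√(n−3) = (1.162953 − 0.662463)·√139 = 0.500490 · 11.789826 = 5.901

5.901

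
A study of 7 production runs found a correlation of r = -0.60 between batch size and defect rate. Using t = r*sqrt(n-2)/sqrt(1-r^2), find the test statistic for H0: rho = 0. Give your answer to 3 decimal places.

1 − r² = 1 − 0.3600 = 0.6400;  √(1−r²) = 0.800000
√(n−2) = √5 = 2.236068
t = r·√(n−2)/√(1−r²) = -0.60 · 2.236068 / 0.800000 = -1.677

-1.677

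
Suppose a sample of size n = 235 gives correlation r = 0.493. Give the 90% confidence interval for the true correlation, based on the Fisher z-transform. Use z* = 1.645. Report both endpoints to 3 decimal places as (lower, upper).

Fisher z: z_r = atanh(r) = ½·ln((1+0.493)/(1−0.493)) = 0.540016
SE(z) = 1/√(n−3) = 1/√232 = 0.065653
90% ⇒ z* = 1.645; margin = 1.645·0.065653 = 0.107999
CI on z-scale: (0.432017, 0.648015)
Back-transform: tanh(0.432017) = 0.407006, tanh(0.648015) = 0.570332

(0.407, 0.570)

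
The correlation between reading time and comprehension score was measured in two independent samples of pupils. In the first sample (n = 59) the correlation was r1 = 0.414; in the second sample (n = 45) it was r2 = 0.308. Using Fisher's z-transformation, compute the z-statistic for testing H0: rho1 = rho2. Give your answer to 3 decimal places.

0.598

z1 = atanh(0.414) = 0.440429,  z2 = atanh(0.308) = 0.318334
SE = √(1/(n1−3) + 1/(n2−3)) = √(1/56 + 1/42) = √(0.0178571 + 0.0238095) = √0.0416666 = 0.204124
z = (z1 − z2)/SE = (0.440429 − 0.318334) / 0.204124 = 0.122095 / 0.204124 = 0.598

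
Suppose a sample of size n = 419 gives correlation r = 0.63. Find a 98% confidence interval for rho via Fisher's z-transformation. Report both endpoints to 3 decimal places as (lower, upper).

Fisher z: z_r = atanh(r) = ½·ln((1+0.63)/(1−0.63)) = 0.741416
SE(z) = 1/√(n−3) = 1/√416 = 0.049029
98% ⇒ z* = 2.326; margin = 2.326·0.049029 = 0.114041
CI on z-scale: (0.627375, 0.855457)
Back-transform: tanh(0.627375) = 0.556242, tanh(0.855457) = 0.693910

(0.556, 0.694)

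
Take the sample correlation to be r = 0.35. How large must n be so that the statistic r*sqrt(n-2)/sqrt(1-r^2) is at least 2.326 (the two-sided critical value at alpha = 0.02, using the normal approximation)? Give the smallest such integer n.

Need r·√(n−2)/√(1−r²) ≥ 2.326
√(n−2) ≥ 2.326·√(1−0.1225) / 0.35 = 2.326·0.936750 / 0.35 = 6.2254
n−2 ≥ 38.7556  ⇒  n ≥ 40.7556
Smallest integer n = 41

41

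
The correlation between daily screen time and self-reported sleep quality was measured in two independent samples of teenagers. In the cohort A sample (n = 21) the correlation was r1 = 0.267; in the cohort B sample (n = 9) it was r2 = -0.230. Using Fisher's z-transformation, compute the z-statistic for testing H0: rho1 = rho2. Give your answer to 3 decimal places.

z1 = atanh(0.267) = 0.273631,  z2 = atanh(-0.230) = -0.234189
SE = √(1/(n1−3) + 1/(n2−3)) = √(1/18 + 1/6) = √(0.0555556 + 0.1666667) = √0.2222223 = 0.471405
z = (z1 − z2)/SE = (0.273631 − (-0.234189)) / 0.471405 = 0.507820 / 0.471405 = 1.077

1.077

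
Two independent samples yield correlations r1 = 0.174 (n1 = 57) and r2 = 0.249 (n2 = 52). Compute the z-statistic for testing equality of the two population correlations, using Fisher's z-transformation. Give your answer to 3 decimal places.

Fisher z-transforms: z1 = atanh(0.174) = 0.175789, z2 = atanh(0.249) = 0.254346; difference d = -0.078557
Var(d) = 1/54 + 1/49 = 0.0185185 + 0.0204082 = 0.0389267
z = d/√Var(d) = -0.078557 / √0.0389267 = -0.078557 / 0.197299 = -0.398

-0.398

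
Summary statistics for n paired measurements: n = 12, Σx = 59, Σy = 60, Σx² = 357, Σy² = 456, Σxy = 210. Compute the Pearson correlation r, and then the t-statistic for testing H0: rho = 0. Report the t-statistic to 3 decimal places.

Numerator: nΣxy − (Σx)(Σy) = 12·210 − (59)(60) = -1020
Denominator: √[(nΣx²−(Σx)²)(nΣy²−(Σy)²)]
  nΣx²−(Σx)² = 12·357 − 3481 = 803;  nΣy²−(Σy)² = 12·456 − 3600 = 1872
  √(803·1872) = √1503216 = 1226.0571
r = -1020 / 1226.0571 = -0.8319
t = r·√(n−2)/√(1−r²) = -0.8319·√10 / √(1−0.692058) = -2.630699 / 0.554925 = -4.741

-4.741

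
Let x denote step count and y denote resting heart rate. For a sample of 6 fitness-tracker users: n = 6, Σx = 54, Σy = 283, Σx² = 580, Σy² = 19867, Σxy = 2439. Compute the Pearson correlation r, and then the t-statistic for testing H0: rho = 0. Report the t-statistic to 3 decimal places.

S_xy = nΣxy − ΣxΣy = 6·2439 − 54·283 = 14634 − 15282 = -648
S_xx = nΣx² − (Σx)² = 6·580 − 54² = 3480 − 2916 = 564
S_yy = nΣy² − (Σy)² = 6·19867 − 283² = 119202 − 80089 = 39113
r = S_xy / √(S_xx·S_yy) = -648 / √(564·39113) = -648 / √22059732 = -648 / 4696.7789 = -0.1380
t = r·√(n−2)/√(1−r²) = -0.1380·√4 / √(1−0.019044) = -0.276000 / 0.990432 = -0.279

-0.279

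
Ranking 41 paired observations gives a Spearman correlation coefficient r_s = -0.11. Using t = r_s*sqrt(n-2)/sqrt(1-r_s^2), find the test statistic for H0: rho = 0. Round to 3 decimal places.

-0.691

1 − r_s² = 1 − 0.0121 = 0.9879;  √(1−r_s²) = 0.993932
√(n−2) = √39 = 6.244998
t = r_s·√(n−2)/√(1−r_s²) = -0.11 · 6.244998 / 0.993932 = -0.691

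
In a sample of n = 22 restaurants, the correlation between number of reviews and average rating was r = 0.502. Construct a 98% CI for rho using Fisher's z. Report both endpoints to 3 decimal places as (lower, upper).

(0.018, 0.795)

Fisher z: z_r = atanh(r) = ½·ln((1+0.502)/(1−0.502)) = 0.551976
SE(z) = 1/√(n−3) = 1/√19 = 0.229416
98% ⇒ z* = 2.326; margin = 2.326·0.229416 = 0.533622
CI on z-scale: (0.018354, 1.085598)
Back-transform: tanh(0.018354) = 0.018352, tanh(1.085598) = 0.795266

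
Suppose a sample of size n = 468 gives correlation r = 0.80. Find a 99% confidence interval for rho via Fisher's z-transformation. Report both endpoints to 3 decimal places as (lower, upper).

z_r = atanh(0.80) = 1.098612;  SE = 1/√(n−3) = 1/√465 = 0.046374
z-limits: 1.098612 ± 2.576·0.046374 = 1.098612 ± 0.119459 = [0.979153, 1.218071]
ρ-limits: (tanh 0.979153, tanh 1.218071) = (0.753, 0.839)

(0.753, 0.839)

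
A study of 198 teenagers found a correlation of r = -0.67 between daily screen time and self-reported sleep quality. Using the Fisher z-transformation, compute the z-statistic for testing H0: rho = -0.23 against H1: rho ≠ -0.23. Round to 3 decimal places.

z_r = atanh(-0.67) = -0.810743,  z_0 = atanh(-0.23) = -0.234189
SE = 1/√(n−3) = 1/√195 = 0.071611
z = (z_r − z_0)/SE = (-0.810743 − (-0.234189)) / 0.071611 = -0.576554 / 0.071611 = -8.051

-8.051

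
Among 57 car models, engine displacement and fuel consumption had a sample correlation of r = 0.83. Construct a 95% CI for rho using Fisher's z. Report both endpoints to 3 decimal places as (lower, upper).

(0.727, 0.897)

Fisher z: z_r = atanh(r) = ½·ln((1+0.83)/(1−0.83)) = 1.188136
SE(z) = 1/√(n−3) = 1/√54 = 0.136083
95% ⇒ z* = 1.960; margin = 1.960·0.136083 = 0.266723
CI on z-scale: (0.921413, 1.454859)
Back-transform: tanh(0.921413) = 0.726565, tanh(1.454859) = 0.896649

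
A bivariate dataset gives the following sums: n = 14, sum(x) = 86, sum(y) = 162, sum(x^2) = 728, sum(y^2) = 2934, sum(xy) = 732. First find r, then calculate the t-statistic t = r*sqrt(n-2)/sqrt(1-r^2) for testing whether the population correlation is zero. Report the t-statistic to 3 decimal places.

-2.416

Numerator: nΣxy − (Σx)(Σy) = 14·732 − (86)(162) = -3684
Denominator: √[(nΣx²−(Σx)²)(nΣy²−(Σy)²)]
  nΣx²−(Σx)² = 14·728 − 7396 = 2796;  nΣy²−(Σy)² = 14·2934 − 26244 = 14832
  √(2796·14832) = √41470272 = 6439.7416
r = -3684 / 6439.7416 = -0.5721
t = r·√(n−2)/√(1−r²) = -0.5721·√12 / √(1−0.327298) = -1.981813 / 0.820184 = -2.416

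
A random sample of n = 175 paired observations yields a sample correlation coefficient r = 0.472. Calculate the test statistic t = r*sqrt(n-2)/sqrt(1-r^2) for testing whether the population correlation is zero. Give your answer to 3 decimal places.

7.042

1 − r² = 1 − 0.222784 = 0.777216;  √(1−r²) = 0.881599
√(n−2) = √173 = 13.152946
t = r·√(n−2)/√(1−r²) = 0.472 · 13.152946 / 0.881599 = 7.042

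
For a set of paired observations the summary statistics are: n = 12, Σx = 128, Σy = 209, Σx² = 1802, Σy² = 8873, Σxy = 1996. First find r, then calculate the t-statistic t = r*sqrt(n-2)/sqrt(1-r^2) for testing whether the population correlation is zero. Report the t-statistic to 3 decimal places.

-0.494

S_xy = nΣxy − ΣxΣy = 12·1996 − 128·209 = 23952 − 26752 = -2800
S_xx = nΣx² − (Σx)² = 12·1802 − 128² = 21624 − 16384 = 5240
S_yy = nΣy² − (Σy)² = 12·8873 − 209² = 106476 − 43681 = 62795
r = S_xy / √(S_xx·S_yy) = -2800 / √(5240·62795) = -2800 / √329045800 = -2800 / 18139.6196 = -0.1544
t = r·√(n−2)/√(1−r²) = -0.1544·√10 / √(1−0.023839) = -0.488256 / 0.988009 = -0.494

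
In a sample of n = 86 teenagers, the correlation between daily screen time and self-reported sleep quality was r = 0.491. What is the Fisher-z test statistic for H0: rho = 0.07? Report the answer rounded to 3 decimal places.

4.257

Fisher z: atanh(0.491) = 0.537377, atanh(0.07) = 0.070115
z = (z_r − z_0)·√(n−3) = (0.537377 − 0.070115)·√83 = 0.467262 · 9.110434 = 4.257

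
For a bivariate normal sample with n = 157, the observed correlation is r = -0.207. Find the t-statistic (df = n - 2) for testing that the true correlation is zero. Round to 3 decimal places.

-2.634

t = r·√(n−2) / √(1−r²) with r = -0.207, n = 157
  = -0.207·√155 / √(1 − 0.042849)
  = -0.207·12.449900 / 0.978341
  = -2.577129 / 0.978341 = -2.634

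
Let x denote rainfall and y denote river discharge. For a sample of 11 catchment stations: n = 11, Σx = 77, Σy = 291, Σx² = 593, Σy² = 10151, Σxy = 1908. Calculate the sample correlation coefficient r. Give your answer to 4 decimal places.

-0.3545

S_xy = nΣxy − ΣxΣy = 11·1908 − 77·291 = 20988 − 22407 = -1419
S_xx = nΣx² − (Σx)² = 11·593 − 77² = 6523 − 5929 = 594
S_yy = nΣy² − (Σy)² = 11·10151 − 291² = 111661 − 84681 = 26980
r = S_xy / √(S_xx·S_yy) = -1419 / √(594·26980) = -1419 / √16026120 = -1419 / 4003.2637 = -0.3545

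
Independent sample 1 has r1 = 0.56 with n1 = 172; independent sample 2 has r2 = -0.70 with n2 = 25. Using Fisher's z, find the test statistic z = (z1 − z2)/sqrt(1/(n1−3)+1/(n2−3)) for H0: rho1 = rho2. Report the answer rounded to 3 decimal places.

Fisher z-transforms: z1 = atanh(0.56) = 0.632833, z2 = atanh(-0.70) = -0.867301; difference d = 1.500134
Var(d) = 1/169 + 1/22 = 0.0059172 + 0.0454545 = 0.0513717
z = d/√Var(d) = 1.500134 / √0.0513717 = 1.500134 / 0.226653 = 6.619

6.619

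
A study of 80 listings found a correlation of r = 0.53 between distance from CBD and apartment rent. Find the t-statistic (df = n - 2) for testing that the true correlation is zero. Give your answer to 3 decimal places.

1 − r² = 1 − 0.2809 = 0.7191;  √(1−r²) = 0.847998
√(n−2) = √78 = 8.831761
t = r·√(n−2)/√(1−r²) = 0.53 · 8.831761 / 0.847998 = 5.520

5.520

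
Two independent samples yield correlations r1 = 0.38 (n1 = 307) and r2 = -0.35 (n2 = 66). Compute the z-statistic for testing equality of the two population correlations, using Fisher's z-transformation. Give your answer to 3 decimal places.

Fisher z-transforms: z1 = atanh(0.38) = 0.400060, z2 = atanh(-0.35) = -0.365444; difference d = 0.765504
Var(d) = 1/304 + 1/63 = 0.0032895 + 0.0158730 = 0.0191625
z = d/√Var(d) = 0.765504 / √0.0191625 = 0.765504 / 0.138429 = 5.530

5.530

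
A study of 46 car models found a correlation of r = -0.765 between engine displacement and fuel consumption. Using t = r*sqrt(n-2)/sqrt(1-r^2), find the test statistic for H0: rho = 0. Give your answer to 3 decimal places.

1 − r² = 1 − 0.585225 = 0.414775;  √(1−r²) = 0.644030
√(n−2) = √44 = 6.633250
t = r·√(n−2)/√(1−r²) = -0.765 · 6.633250 / 0.644030 = -7.879

-7.879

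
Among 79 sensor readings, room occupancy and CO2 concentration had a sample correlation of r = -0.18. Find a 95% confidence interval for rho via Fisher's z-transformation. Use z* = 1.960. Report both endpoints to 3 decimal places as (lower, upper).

(-0.386, 0.043)

z_r = atanh(-0.18) = -0.181983;  SE = 1/√(n−3) = 1/√76 = 0.114708
z-limits: -0.181983 ± 1.960·0.114708 = -0.181983 ± 0.224828 = [-0.406811, 0.042845]
ρ-limits: (tanh -0.406811, tanh 0.042845) = (-0.386, 0.043)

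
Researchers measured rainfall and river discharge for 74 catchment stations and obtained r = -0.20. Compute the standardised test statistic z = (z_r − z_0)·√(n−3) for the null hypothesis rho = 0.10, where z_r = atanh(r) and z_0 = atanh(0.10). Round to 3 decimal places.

-2.554

z_r = atanh(-0.20) = -0.202733,  z_0 = atanh(0.10) = 0.100335
SE = 1/√(n−3) = 1/√71 = 0.118678
z = (z_r − z_0)/SE = (-0.202733 − 0.100335) / 0.118678 = -0.303068 / 0.118678 = -2.554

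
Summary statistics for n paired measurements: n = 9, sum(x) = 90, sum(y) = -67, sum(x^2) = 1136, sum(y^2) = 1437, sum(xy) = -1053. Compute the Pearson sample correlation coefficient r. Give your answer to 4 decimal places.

Numerator: nΣxy − (Σx)(Σy) = 9·(-1053) − (90)(-67) = -3447
Denominator: √[(nΣx²−(Σx)²)(nΣy²−(Σy)²)]
  nΣx²−(Σx)² = 9·1136 − 8100 = 2124;  nΣy²−(Σy)² = 9·1437 − 4489 = 8444
  √(2124·8444) = √17935056 = 4234.9800
r = -3447 / 4234.9800 = -0.8139

-0.8139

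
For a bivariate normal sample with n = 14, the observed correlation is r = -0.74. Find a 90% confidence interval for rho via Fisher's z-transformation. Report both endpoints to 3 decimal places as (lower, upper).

(-0.895, -0.426)

Fisher z: z_r = atanh(r) = ½·ln((1+(-0.74))/(1−(-0.74))) = -0.950479
SE(z) = 1/√(n−3) = 1/√11 = 0.301511
90% ⇒ z* = 1.645; margin = 1.645·0.301511 = 0.495986
CI on z-scale: (-1.446465, -0.454493)
Back-transform: tanh(-1.446465) = -0.894992, tanh(-0.454493) = -0.425585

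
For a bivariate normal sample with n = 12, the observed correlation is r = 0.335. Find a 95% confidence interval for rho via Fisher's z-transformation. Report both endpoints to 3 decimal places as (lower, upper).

(-0.296, 0.762)

Fisher z: z_r = atanh(r) = ½·ln((1+0.335)/(1−0.335)) = 0.348450
SE(z) = 1/√(n−3) = 1/√9 = 0.333333
95% ⇒ z* = 1.960; margin = 1.960·0.333333 = 0.653333
CI on z-scale: (-0.304883, 1.001783)
Back-transform: tanh(-0.304883) = -0.295775, tanh(1.001783) = 0.762342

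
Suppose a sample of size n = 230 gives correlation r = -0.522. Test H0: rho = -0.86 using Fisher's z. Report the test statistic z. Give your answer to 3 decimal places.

10.761

z_r = atanh(-0.522) = -0.579085,  z_0 = atanh(-0.86) = -1.293345
SE = 1/√(n−3) = 1/√227 = 0.066372
z = (z_r − z_0)/SE = (-0.579085 − (-1.293345)) / 0.066372 = 0.714260 / 0.066372 = 10.761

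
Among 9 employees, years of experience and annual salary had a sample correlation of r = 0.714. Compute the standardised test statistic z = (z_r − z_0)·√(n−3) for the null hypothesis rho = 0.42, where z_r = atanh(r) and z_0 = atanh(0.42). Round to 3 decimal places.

1.096

Fisher z: atanh(0.714) = 0.895297, atanh(0.42) = 0.447692
z = (z_r − z_0)·√(n−3) = (0.895297 − 0.447692)·√6 = 0.447605 · 2.449490 = 1.096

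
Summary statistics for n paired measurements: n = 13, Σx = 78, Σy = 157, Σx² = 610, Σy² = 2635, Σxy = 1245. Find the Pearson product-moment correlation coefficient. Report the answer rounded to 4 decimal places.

Numerator: nΣxy − (Σx)(Σy) = 13·1245 − (78)(157) = 3939
Denominator: √[(nΣx²−(Σx)²)(nΣy²−(Σy)²)]
  nΣx²−(Σx)² = 13·610 − 6084 = 1846;  nΣy²−(Σy)² = 13·2635 − 24649 = 9606
  √(1846·9606) = √17732676 = 4211.0184
r = 3939 / 4211.0184 = 0.9354

0.9354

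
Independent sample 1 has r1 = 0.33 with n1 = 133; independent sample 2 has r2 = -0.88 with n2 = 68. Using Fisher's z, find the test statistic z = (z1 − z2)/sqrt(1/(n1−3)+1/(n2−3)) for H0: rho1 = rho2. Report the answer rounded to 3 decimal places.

z1 = atanh(0.33) = 0.342828,  z2 = atanh(-0.88) = -1.375768
SE = √(1/(n1−3) + 1/(n2−3)) = √(1/130 + 1/65) = √(0.0076923 + 0.0153846) = √0.0230769 = 0.151911
z = (z1 − z2)/SE = (0.342828 − (-1.375768)) / 0.151911 = 1.718596 / 0.151911 = 11.313

11.313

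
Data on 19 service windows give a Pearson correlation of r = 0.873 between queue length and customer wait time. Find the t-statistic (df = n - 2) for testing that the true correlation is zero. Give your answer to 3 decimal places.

t = r·√(n−2) / √(1−r²) with r = 0.873, n = 19
  = 0.873·√17 / √(1 − 0.762129)
  = 0.873·4.123106 / 0.487720
  = 3.599472 / 0.487720 = 7.380

7.380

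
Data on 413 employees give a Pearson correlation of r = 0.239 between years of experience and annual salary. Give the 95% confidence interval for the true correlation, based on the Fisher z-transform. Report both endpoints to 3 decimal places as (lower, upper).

(0.146, 0.328)

z_r = atanh(0.239) = 0.243713;  SE = 1/√(n−3) = 1/√410 = 0.049386
z-limits: 0.243713 ± 1.960·0.049386 = 0.243713 ± 0.096797 = [0.146916, 0.340510]
ρ-limits: (tanh 0.146916, tanh 0.340510) = (0.146, 0.328)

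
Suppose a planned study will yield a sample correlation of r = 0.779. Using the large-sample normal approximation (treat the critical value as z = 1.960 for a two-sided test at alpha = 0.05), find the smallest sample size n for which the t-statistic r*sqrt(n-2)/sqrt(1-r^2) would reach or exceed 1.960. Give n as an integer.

5

r√(n−2)/√(1−r²) ≥ 1.960  ⇔  n−2 ≥ (1.960)²·(1−r²)/r²
(1−r²)/r² = (1−0.606841)/0.606841 = 0.6479
n ≥ 2 + 3.8416·0.6479 = 2 + 2.4890 = 4.4890
⌈4.4890⌉ = 5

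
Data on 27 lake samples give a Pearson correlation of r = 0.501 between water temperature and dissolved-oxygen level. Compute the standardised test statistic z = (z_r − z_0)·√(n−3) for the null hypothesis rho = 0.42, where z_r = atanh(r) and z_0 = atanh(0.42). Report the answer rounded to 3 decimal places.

0.504

Fisher z: atanh(0.501) = 0.550640, atanh(0.42) = 0.447692
z = (z_r − z_0)·√(n−3) = (0.550640 − 0.447692)·√24 = 0.102948 · 4.898979 = 0.504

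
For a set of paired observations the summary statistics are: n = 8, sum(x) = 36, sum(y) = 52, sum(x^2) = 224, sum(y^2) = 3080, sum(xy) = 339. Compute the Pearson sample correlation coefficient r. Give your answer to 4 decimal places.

0.2547

S_xy = nΣxy − ΣxΣy = 8·339 − 36·52 = 2712 − 1872 = 840
S_xx = nΣx² − (Σx)² = 8·224 − 36² = 1792 − 1296 = 496
S_yy = nΣy² − (Σy)² = 8·3080 − 52² = 24640 − 2704 = 21936
r = S_xy / √(S_xx·S_yy) = 840 / √(496·21936) = 840 / √10880256 = 840 / 3298.5233 = 0.2547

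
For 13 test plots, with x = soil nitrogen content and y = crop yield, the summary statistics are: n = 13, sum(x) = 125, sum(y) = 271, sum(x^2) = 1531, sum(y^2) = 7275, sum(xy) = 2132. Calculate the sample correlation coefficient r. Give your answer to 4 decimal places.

S_xy = nΣxy − ΣxΣy = 13·2132 − 125·271 = 27716 − 33875 = -6159
S_xx = nΣx² − (Σx)² = 13·1531 − 125² = 19903 − 15625 = 4278
S_yy = nΣy² − (Σy)² = 13·7275 − 271² = 94575 − 73441 = 21134
r = S_xy / √(S_xx·S_yy) = -6159 / √(4278·21134) = -6159 / √90411252 = -6159 / 9508.4832 = -0.6477

-0.6477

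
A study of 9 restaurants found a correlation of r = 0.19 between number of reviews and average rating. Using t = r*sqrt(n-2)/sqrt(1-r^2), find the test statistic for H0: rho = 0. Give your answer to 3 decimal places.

0.512

1 − r² = 1 − 0.0361 = 0.9639;  √(1−r²) = 0.981784
√(n−2) = √7 = 2.645751
t = r·√(n−2)/√(1−r²) = 0.19 · 2.645751 / 0.981784 = 0.512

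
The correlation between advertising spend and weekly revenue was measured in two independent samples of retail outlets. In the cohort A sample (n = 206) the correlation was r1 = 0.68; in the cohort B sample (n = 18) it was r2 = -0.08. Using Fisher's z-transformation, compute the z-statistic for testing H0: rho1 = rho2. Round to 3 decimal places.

z1 = atanh(0.68) = 0.829114,  z2 = atanh(-0.08) = -0.080171
SE = √(1/(n1−3) + 1/(n2−3)) = √(1/203 + 1/15) = √(0.0049261 + 0.0666667) = √0.0715928 = 0.267568
z = (z1 − z2)/SE = (0.829114 − (-0.080171)) / 0.267568 = 0.909285 / 0.267568 = 3.398

3.398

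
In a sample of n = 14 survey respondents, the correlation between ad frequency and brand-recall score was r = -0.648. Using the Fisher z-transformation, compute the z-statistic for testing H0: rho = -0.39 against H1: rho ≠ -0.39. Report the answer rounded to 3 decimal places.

Fisher z: atanh(-0.648) = -0.771843, atanh(-0.39) = -0.411800
z = (z_r − z_0)·√(n−3) = (-0.771843 − (-0.411800))·√11 = -0.360043 · 3.316625 = -1.194

-1.194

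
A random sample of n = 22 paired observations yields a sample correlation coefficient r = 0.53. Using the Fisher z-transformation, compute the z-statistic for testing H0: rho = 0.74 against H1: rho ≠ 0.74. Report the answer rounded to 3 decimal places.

z_r = atanh(0.53) = 0.590145,  z_0 = atanh(0.74) = 0.950479
SE = 1/√(n−3) = 1/√19 = 0.229416
z = (z_r − z_0)/SE = (0.590145 − 0.950479) / 0.229416 = -0.360334 / 0.229416 = -1.571

-1.571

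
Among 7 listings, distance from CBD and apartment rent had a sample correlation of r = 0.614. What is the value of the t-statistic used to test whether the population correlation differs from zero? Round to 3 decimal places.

1 − r² = 1 − 0.376996 = 0.623004;  √(1−r²) = 0.789306
√(n−2) = √5 = 2.236068
t = r·√(n−2)/√(1−r²) = 0.614 · 2.236068 / 0.789306 = 1.739

1.739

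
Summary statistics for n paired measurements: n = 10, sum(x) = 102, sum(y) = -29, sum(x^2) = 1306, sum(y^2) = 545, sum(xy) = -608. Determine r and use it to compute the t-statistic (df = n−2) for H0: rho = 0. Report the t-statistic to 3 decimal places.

-5.591

Numerator: nΣxy − (Σx)(Σy) = 10·(-608) − (102)(-29) = -3122
Denominator: √[(nΣx²−(Σx)²)(nΣy²−(Σy)²)]
  nΣx²−(Σx)² = 10·1306 − 10404 = 2656;  nΣy²−(Σy)² = 10·545 − 841 = 4609
  √(2656·4609) = √12241504 = 3498.7861
r = -3122 / 3498.7861 = -0.8923
t = r·√(n−2)/√(1−r²) = -0.8923·√8 / √(1−0.796199) = -2.523806 / 0.451443 = -5.591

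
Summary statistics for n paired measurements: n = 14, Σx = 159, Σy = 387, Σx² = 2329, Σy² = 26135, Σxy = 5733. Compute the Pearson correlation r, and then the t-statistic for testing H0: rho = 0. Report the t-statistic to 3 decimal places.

Numerator: nΣxy − (Σx)(Σy) = 14·5733 − (159)(387) = 18729
Denominator: √[(nΣx²−(Σx)²)(nΣy²−(Σy)²)]
  nΣx²−(Σx)² = 14·2329 − 25281 = 7325;  nΣy²−(Σy)² = 14·26135 − 149769 = 216121
  √(7325·216121) = √1583086325 = 39788.0174
r = 18729 / 39788.0174 = 0.4707
t = r·√(n−2)/√(1−r²) = 0.4707·√12 / √(1−0.221558) = 1.630553 / 0.882294 = 1.848

1.848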